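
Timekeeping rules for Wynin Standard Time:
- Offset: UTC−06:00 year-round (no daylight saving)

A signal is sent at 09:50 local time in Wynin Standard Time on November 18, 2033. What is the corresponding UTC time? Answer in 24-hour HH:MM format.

Wynin Standard Time stays on UTC−06:00 all year.
09:50 local + 6h = 15:50 UTC.

15:50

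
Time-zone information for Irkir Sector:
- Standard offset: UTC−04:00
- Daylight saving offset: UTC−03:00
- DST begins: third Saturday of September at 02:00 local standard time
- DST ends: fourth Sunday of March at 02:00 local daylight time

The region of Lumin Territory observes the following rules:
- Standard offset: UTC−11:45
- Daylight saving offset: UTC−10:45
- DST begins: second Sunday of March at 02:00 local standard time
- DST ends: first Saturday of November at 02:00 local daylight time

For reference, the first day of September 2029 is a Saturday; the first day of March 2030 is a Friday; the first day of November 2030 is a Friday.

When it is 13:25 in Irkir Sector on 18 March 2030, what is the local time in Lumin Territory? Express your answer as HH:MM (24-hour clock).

05:40

1 September 2029 is a Saturday, so the first Saturday is September 1 and the third is September 15.
1 March 2030 is a Friday, so the first Sunday is March 3 and the fourth is March 24.
18 March 2030 falls between 15 September 2029 and 24 March 2030, so daylight saving is in effect and Irkir Sector is at UTC−03:00.
13:25 Irkir Sector + 3h = 16:25 UTC.
1 March 2030 is a Friday, so the first Sunday is March 3 and the second is March 10.
1 November 2030 is a Friday, so the first Saturday is November 2.
At the standard offset (UTC−11:45), 16:25 UTC − 11h45m = 04:40 Lumin Territory standard time.
Daylight saving runs 10 March – 2 November; the standard-time date in Lumin Territory, 18 March 2030, is inside that window, so Lumin Territory is at UTC−10:45.
16:25 UTC − 10h45m = 05:40 Lumin Territory.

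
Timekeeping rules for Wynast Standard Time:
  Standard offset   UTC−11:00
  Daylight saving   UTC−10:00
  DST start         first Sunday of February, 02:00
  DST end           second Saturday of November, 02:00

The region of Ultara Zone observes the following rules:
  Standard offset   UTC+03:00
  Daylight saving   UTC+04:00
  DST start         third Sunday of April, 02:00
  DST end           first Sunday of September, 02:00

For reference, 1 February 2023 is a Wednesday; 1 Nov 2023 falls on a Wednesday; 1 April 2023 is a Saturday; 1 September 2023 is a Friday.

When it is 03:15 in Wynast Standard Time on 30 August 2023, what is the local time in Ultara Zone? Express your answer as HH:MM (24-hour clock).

17:15

1 February 2023 is a Wednesday, so the first Sunday is February 5.
1 November 2023 is a Wednesday, so the first Saturday is November 4 and the second is November 11.
30 August 2023 lies within the daylight-saving period (5 February – 11 November), so Wynast Standard Time is on daylight time, UTC−10:00.
03:15 Wynast Standard Time + 10h = 13:15 UTC.
1 April 2023 is a Saturday, so the first Sunday is April 2 and the third is April 16.
1 September 2023 is a Friday, so the first Sunday is September 3.
At the standard offset (UTC+03:00), 13:15 UTC + 3h = 16:15 Ultara Zone standard time.
The standard-time date in Ultara Zone, 30 August 2023, falls between 16 April and 3 September, so daylight saving is in effect and Ultara Zone is at UTC+04:00.
13:15 UTC + 4h = 17:15 Ultara Zone.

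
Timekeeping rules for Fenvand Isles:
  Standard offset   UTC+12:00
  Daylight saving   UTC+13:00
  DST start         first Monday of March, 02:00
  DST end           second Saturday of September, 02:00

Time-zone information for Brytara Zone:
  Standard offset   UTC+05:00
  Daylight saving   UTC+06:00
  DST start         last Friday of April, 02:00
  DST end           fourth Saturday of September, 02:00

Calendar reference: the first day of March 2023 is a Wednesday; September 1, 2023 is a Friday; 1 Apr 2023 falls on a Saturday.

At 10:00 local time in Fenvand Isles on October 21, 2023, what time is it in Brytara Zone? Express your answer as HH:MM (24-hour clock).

1 March 2023 is a Wednesday, so the first Monday is March 6.
1 September 2023 is a Friday, so the first Saturday is September 2 and the second is September 9.
October 21, 2023 is outside the daylight-saving period (6 March – 9 September), so Fenvand Isles is on standard time, UTC+12:00.
10:00 Fenvand Isles − 12h = 22:00 UTC (rolling into the previous day, 20 October 2023).
1 April 2023 is a Saturday, so Fridays fall on 7, 14, 21, 28; the last is April 28.
1 September 2023 is a Friday, so the first Saturday is September 2 and the fourth is September 23.
At the standard offset (UTC+05:00), 22:00 UTC + 5h = 03:00 Brytara Zone standard time (rolling into the next day, 21 October 2023).
Daylight saving runs 28 April – 23 September; the standard-time date in Brytara Zone, October 21, 2023, is outside that window, so Brytara Zone is on standard time at UTC+05:00.
22:00 UTC + 5h = 03:00 Brytara Zone (rolling into the next day, 21 October 2023).

03:00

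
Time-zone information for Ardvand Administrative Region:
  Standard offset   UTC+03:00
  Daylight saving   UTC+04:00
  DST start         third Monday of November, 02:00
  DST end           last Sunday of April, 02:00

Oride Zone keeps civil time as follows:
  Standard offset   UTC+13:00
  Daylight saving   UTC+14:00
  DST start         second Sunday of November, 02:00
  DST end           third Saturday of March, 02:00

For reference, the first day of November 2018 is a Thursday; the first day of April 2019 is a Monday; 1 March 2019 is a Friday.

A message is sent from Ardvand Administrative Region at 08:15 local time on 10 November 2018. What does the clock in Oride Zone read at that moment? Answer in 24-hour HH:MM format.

1 November 2018 is a Thursday, so the first Monday is November 5 and the third is November 19.
1 April 2019 is a Monday, so Sundays fall on 7, 14, 21, 28; the last is April 28.
Daylight saving runs 19 November 2018 – 28 April 2019; 10 November 2018 is outside that window, so Ardvand Administrative Region is on standard time at UTC+03:00.
08:15 Ardvand Administrative Region − 3h = 05:15 UTC.
1 November 2018 is a Thursday, so the first Sunday is November 4 and the second is November 11.
1 March 2019 is a Friday, so the first Saturday is March 2 and the third is March 16.
At the standard offset (UTC+13:00), 05:15 UTC + 13h = 18:15 Oride Zone standard time.
Daylight saving runs 11 November 2018 – 16 March 2019; the standard-time date in Oride Zone, 10 November 2018, is outside that window, so Oride Zone is on standard time at UTC+13:00.
05:15 UTC + 13h = 18:15 Oride Zone.

18:15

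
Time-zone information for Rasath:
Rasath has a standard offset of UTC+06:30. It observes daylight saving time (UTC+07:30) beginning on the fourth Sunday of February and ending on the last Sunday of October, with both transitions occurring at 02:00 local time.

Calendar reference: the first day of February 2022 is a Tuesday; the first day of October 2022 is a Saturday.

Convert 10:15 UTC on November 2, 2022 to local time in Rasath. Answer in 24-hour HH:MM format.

1 February 2022 is a Tuesday, so the first Sunday is February 6 and the fourth is February 27.
1 October 2022 is a Saturday, so Sundays fall on 2, 9, 16, 23, 30; the last is October 30.
At the standard offset (UTC+06:30), 10:15 UTC + 6h30m = 16:45 Rasath standard time.
The standard-time date in Rasath, November 2, 2022, is outside the daylight-saving period (27 February – 30 October), so Rasath is on standard time, UTC+06:30.
10:15 UTC + 6h30m = 16:45 local.

16:45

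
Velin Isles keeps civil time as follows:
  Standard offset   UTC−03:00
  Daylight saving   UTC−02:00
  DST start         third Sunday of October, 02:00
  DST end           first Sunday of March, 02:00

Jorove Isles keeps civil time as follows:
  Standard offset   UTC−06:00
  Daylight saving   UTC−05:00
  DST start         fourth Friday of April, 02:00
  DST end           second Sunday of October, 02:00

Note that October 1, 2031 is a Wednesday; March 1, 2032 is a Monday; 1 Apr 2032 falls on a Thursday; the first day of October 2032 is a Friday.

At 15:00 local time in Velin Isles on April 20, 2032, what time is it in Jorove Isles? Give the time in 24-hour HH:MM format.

12:00

1 October 2031 is a Wednesday, so the first Sunday is October 5 and the third is October 19.
1 March 2032 is a Monday, so the first Sunday is March 7.
Daylight saving runs 19 October 2031 – 7 March 2032; April 20, 2032 is outside that window, so Velin Isles is on standard time at UTC−03:00.
15:00 Velin Isles + 3h = 18:00 UTC.
1 April 2032 is a Thursday, so the first Friday is April 2 and the fourth is April 23.
1 October 2032 is a Friday, so the first Sunday is October 3 and the second is October 10.
At the standard offset (UTC−06:00), 18:00 UTC − 6h = 12:00 Jorove Isles standard time.
The standard-time date in Jorove Isles, April 20, 2032, does not fall between 23 April and 10 October, so daylight saving is not in effect and Jorove Isles is at UTC−06:00.
18:00 UTC − 6h = 12:00 Jorove Isles.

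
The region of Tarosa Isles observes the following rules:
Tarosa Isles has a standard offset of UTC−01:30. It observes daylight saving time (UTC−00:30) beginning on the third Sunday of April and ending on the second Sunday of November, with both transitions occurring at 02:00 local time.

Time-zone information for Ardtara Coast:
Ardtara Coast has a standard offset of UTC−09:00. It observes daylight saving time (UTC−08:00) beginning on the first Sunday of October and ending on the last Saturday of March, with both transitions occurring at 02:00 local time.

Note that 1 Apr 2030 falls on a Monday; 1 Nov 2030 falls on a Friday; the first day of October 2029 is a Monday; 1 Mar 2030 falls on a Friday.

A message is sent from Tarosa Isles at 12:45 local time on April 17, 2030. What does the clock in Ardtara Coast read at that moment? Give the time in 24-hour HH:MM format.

05:15

1 April 2030 is a Monday, so the first Sunday is April 7 and the third is April 21.
1 November 2030 is a Friday, so the first Sunday is November 3 and the second is November 10.
Daylight saving runs 21 April – 10 November; April 17, 2030 is outside that window, so Tarosa Isles is on standard time at UTC−01:30.
12:45 Tarosa Isles + 1h30m = 14:15 UTC.
1 October 2029 is a Monday, so the first Sunday is October 7.
1 March 2030 is a Friday, so Saturdays fall on 2, 9, 16, 23, 30; the last is March 30.
At the standard offset (UTC−09:00), 14:15 UTC − 9h = 05:15 Ardtara Coast standard time.
The standard-time date in Ardtara Coast, April 17, 2030, does not fall between 7 October 2029 and 30 March 2030, so daylight saving is not in effect and Ardtara Coast is at UTC−09:00.
14:15 UTC − 9h = 05:15 Ardtara Coast.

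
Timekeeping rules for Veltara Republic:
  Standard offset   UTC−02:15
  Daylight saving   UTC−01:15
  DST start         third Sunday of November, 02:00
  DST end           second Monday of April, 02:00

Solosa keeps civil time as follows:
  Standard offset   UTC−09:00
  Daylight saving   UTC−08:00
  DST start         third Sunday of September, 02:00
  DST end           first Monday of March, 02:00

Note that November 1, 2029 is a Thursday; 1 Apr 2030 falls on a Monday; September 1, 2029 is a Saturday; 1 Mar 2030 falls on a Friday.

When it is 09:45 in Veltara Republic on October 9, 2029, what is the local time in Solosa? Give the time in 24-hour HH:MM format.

04:00

1 November 2029 is a Thursday, so the first Sunday is November 4 and the third is November 18.
1 April 2030 is a Monday, so the first Monday is April 1 and the second is April 8.
Daylight saving runs 18 November 2029 – 8 April 2030; October 9, 2029 is outside that window, so Veltara Republic is on standard time at UTC−02:15.
09:45 Veltara Republic + 2h15m = 12:00 UTC.
1 September 2029 is a Saturday, so the first Sunday is September 2 and the third is September 16.
1 March 2030 is a Friday, so the first Monday is March 4.
At the standard offset (UTC−09:00), 12:00 UTC − 9h = 03:00 Solosa standard time.
Daylight saving runs 16 September 2029 – 4 March 2030; the standard-time date in Solosa, October 9, 2029, is inside that window, so Solosa is at UTC−08:00.
12:00 UTC − 8h = 04:00 Solosa.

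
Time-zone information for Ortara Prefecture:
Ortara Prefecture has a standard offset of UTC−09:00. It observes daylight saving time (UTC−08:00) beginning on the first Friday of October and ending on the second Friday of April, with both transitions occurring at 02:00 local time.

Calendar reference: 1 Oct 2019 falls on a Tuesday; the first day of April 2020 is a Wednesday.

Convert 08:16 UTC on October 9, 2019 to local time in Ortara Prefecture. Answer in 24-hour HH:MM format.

00:16

1 October 2019 is a Tuesday, so the first Friday is October 4.
1 April 2020 is a Wednesday, so the first Friday is April 3 and the second is April 10.
At the standard offset (UTC−09:00), 08:16 UTC − 9h = 23:16 Ortara Prefecture standard time (rolling into the previous day, 8 October 2019).
Daylight saving runs 4 October 2019 – 10 April 2020; the standard-time date in Ortara Prefecture, October 8, 2019, is inside that window, so Ortara Prefecture is at UTC−08:00.
08:16 UTC − 8h = 00:16 local.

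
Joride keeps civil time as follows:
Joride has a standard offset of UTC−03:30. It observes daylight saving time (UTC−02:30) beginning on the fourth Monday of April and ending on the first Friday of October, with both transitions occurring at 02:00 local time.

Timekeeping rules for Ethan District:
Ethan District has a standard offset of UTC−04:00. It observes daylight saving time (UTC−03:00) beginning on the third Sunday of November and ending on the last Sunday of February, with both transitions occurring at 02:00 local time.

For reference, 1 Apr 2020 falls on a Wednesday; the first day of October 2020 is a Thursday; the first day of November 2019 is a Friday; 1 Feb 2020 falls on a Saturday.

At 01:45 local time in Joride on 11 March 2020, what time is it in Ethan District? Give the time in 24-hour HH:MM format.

01:15

1 April 2020 is a Wednesday, so the first Monday is April 6 and the fourth is April 27.
1 October 2020 is a Thursday, so the first Friday is October 2.
Daylight saving runs 27 April – 2 October; 11 March 2020 is outside that window, so Joride is on standard time at UTC−03:30.
01:45 Joride + 3h30m = 05:15 UTC.
1 November 2019 is a Friday, so the first Sunday is November 3 and the third is November 17.
1 February 2020 is a Saturday, so Sundays fall on 2, 9, 16, 23; the last is February 23.
At the standard offset (UTC−04:00), 05:15 UTC − 4h = 01:15 Ethan District standard time.
The standard-time date in Ethan District, 11 March 2020, does not fall between 17 November 2019 and 23 February 2020, so daylight saving is not in effect and Ethan District is at UTC−04:00.
05:15 UTC − 4h = 01:15 Ethan District.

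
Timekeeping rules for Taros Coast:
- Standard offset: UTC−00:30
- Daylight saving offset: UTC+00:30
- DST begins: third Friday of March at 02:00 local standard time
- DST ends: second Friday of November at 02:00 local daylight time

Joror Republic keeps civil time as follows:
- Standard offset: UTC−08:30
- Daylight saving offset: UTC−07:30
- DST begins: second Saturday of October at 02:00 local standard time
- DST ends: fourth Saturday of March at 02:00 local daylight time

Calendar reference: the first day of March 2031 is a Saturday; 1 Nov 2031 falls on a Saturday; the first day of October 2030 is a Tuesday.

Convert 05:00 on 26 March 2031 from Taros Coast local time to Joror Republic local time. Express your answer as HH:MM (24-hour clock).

1 March 2031 is a Saturday, so the first Friday is March 7 and the third is March 21.
1 November 2031 is a Saturday, so the first Friday is November 7 and the second is November 14.
26 March 2031 falls between 21 March and 14 November, so daylight saving is in effect and Taros Coast is at UTC+00:30.
05:00 Taros Coast − 0h30m = 04:30 UTC.
1 October 2030 is a Tuesday, so the first Saturday is October 5 and the second is October 12.
1 March 2031 is a Saturday, so the first Saturday is March 1 and the fourth is March 22.
At the standard offset (UTC−08:30), 04:30 UTC − 8h30m = 20:00 Joror Republic standard time (rolling into the previous day, 25 March 2031).
The standard-time date in Joror Republic, 25 March 2031, is outside the daylight-saving period (12 October 2030 – 22 March 2031), so Joror Republic is on standard time, UTC−08:30.
04:30 UTC − 8h30m = 20:00 Joror Republic (rolling into the previous day, 25 March 2031).

20:00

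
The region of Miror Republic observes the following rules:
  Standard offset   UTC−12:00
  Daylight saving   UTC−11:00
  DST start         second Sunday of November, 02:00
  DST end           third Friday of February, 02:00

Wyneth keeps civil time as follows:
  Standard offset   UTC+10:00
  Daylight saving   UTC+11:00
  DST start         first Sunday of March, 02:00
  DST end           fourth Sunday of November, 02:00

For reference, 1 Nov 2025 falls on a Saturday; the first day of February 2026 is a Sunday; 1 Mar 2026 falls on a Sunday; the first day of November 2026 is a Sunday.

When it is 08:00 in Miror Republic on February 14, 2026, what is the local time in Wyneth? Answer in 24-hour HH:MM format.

1 November 2025 is a Saturday, so the first Sunday is November 2 and the second is November 9.
1 February 2026 is a Sunday, so the first Friday is February 6 and the third is February 20.
Daylight saving runs 9 November 2025 – 20 February 2026; February 14, 2026 is inside that window, so Miror Republic is at UTC−11:00.
08:00 Miror Republic + 11h = 19:00 UTC.
1 March 2026 is a Sunday, so the first Sunday is March 1.
1 November 2026 is a Sunday, so the first Sunday is November 1 and the fourth is November 22.
At the standard offset (UTC+10:00), 19:00 UTC + 10h = 05:00 Wyneth standard time (rolling into the next day, 15 February 2026).
The standard-time date in Wyneth, February 15, 2026, does not fall between 1 March and 22 November, so daylight saving is not in effect and Wyneth is at UTC+10:00.
19:00 UTC + 10h = 05:00 Wyneth (rolling into the next day, 15 February 2026).

05:00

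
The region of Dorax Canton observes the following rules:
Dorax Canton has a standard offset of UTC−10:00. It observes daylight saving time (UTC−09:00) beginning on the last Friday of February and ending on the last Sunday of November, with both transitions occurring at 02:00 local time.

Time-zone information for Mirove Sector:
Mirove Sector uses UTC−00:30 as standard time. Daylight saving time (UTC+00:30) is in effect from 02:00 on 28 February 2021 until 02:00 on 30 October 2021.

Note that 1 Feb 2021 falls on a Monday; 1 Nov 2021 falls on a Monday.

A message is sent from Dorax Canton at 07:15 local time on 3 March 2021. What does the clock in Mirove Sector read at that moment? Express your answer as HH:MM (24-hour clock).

16:45

1 February 2021 is a Monday, so Fridays fall on 5, 12, 19, 26; the last is February 26.
1 November 2021 is a Monday, so Sundays fall on 7, 14, 21, 28; the last is November 28.
3 March 2021 lies within the daylight-saving period (26 February – 28 November), so Dorax Canton is on daylight time, UTC−09:00.
07:15 Dorax Canton + 9h = 16:15 UTC.
At the standard offset (UTC−00:30), 16:15 UTC − 0h30m = 15:45 Mirove Sector standard time.
The standard-time date in Mirove Sector, 3 March 2021, lies within the daylight-saving period (28 February – 30 October), so Mirove Sector is on daylight time, UTC+00:30.
16:15 UTC + 0h30m = 16:45 Mirove Sector.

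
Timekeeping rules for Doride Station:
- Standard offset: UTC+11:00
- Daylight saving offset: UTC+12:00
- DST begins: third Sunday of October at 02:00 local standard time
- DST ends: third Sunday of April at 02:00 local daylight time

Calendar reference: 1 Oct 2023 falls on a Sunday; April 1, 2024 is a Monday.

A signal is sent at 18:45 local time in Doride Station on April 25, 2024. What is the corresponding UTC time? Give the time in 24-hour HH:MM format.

07:45

1 October 2023 is a Sunday, so the first Sunday is October 1 and the third is October 15.
1 April 2024 is a Monday, so the first Sunday is April 7 and the third is April 21.
April 25, 2024 does not fall between 15 October 2023 and 21 April 2024, so daylight saving is not in effect and Doride Station is at UTC+11:00.
18:45 local − 11h = 07:45 UTC.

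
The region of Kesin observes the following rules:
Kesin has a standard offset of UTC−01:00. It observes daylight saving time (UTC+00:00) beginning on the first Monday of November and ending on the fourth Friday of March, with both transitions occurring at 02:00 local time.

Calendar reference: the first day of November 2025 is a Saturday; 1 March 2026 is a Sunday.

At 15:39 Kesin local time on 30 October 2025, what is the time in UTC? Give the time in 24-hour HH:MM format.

16:39

1 November 2025 is a Saturday, so the first Monday is November 3.
1 March 2026 is a Sunday, so the first Friday is March 6 and the fourth is March 27.
30 October 2025 is outside the daylight-saving period (3 November 2025 – 27 March 2026), so Kesin is on standard time, UTC−01:00.
15:39 local + 1h = 16:39 UTC.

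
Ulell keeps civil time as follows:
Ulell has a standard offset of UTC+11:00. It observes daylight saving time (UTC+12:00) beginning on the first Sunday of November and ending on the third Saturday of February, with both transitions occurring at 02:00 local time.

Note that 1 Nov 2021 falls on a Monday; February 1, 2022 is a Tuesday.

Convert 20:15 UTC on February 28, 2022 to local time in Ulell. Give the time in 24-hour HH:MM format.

1 November 2021 is a Monday, so the first Sunday is November 7.
1 February 2022 is a Tuesday, so the first Saturday is February 5 and the third is February 19.
At the standard offset (UTC+11:00), 20:15 UTC + 11h = 07:15 Ulell standard time (rolling into the next day, 1 March 2022).
The standard-time date in Ulell, March 1, 2022, is outside the daylight-saving period (7 November 2021 – 19 February 2022), so Ulell is on standard time, UTC+11:00.
20:15 UTC + 11h = 07:15 local (rolling into the next day, 1 March 2022).

07:15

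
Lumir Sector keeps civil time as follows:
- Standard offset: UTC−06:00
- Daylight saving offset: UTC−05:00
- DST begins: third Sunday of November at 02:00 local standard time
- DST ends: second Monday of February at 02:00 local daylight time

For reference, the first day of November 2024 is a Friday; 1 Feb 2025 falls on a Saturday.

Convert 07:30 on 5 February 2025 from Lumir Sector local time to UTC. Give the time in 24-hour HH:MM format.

12:30

1 November 2024 is a Friday, so the first Sunday is November 3 and the third is November 17.
1 February 2025 is a Saturday, so the first Monday is February 3 and the second is February 10.
5 February 2025 falls between 17 November 2024 and 10 February 2025, so daylight saving is in effect and Lumir Sector is at UTC−05:00.
07:30 local + 5h = 12:30 UTC.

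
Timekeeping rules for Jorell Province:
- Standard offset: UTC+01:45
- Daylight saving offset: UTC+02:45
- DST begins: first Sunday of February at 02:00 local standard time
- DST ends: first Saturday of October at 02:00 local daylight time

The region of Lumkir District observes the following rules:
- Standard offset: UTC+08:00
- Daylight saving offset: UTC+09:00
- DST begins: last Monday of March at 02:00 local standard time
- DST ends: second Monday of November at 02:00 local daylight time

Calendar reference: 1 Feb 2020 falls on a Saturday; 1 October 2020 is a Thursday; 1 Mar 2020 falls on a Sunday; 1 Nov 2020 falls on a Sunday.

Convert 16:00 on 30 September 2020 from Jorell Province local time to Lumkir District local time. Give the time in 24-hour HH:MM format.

1 February 2020 is a Saturday, so the first Sunday is February 2.
1 October 2020 is a Thursday, so the first Saturday is October 3.
30 September 2020 falls between 2 February and 3 October, so daylight saving is in effect and Jorell Province is at UTC+02:45.
16:00 Jorell Province − 2h45m = 13:15 UTC.
1 March 2020 is a Sunday, so Mondays fall on 2, 9, 16, 23, 30; the last is March 30.
1 November 2020 is a Sunday, so the first Monday is November 2 and the second is November 9.
At the standard offset (UTC+08:00), 13:15 UTC + 8h = 21:15 Lumkir District standard time.
The standard-time date in Lumkir District, 30 September 2020, falls between 30 March and 9 November, so daylight saving is in effect and Lumkir District is at UTC+09:00.
13:15 UTC + 9h = 22:15 Lumkir District.

22:15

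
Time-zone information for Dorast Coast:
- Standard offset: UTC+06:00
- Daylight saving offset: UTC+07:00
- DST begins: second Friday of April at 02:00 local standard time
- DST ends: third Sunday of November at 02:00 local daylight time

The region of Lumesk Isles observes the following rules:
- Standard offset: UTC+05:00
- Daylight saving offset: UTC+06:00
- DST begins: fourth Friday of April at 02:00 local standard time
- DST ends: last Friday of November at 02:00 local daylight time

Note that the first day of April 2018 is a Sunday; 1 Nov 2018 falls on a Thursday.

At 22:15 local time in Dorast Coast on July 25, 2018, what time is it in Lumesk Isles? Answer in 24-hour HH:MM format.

21:15

1 April 2018 is a Sunday, so the first Friday is April 6 and the second is April 13.
1 November 2018 is a Thursday, so the first Sunday is November 4 and the third is November 18.
July 25, 2018 falls between 13 April and 18 November, so daylight saving is in effect and Dorast Coast is at UTC+07:00.
22:15 Dorast Coast − 7h = 15:15 UTC.
1 April 2018 is a Sunday, so the first Friday is April 6 and the fourth is April 27.
1 November 2018 is a Thursday, so Fridays fall on 2, 9, 16, 23, 30; the last is November 30.
At the standard offset (UTC+05:00), 15:15 UTC + 5h = 20:15 Lumesk Isles standard time.
Daylight saving runs 27 April – 30 November; the standard-time date in Lumesk Isles, July 25, 2018, is inside that window, so Lumesk Isles is at UTC+06:00.
15:15 UTC + 6h = 21:15 Lumesk Isles.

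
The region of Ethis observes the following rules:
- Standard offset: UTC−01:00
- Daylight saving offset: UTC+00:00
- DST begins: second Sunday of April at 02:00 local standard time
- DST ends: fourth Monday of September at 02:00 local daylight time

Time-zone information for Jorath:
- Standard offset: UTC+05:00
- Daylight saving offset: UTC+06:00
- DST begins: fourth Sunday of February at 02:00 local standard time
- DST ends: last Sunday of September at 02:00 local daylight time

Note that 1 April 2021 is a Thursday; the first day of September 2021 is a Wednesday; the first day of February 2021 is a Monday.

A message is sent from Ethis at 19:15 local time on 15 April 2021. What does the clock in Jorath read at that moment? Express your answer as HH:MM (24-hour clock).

01:15

1 April 2021 is a Thursday, so the first Sunday is April 4 and the second is April 11.
1 September 2021 is a Wednesday, so the first Monday is September 6 and the fourth is September 27.
Daylight saving runs 11 April – 27 September; 15 April 2021 is inside that window, so Ethis is at UTC+00:00.
19:15 Ethis − 0h = 19:15 UTC.
1 February 2021 is a Monday, so the first Sunday is February 7 and the fourth is February 28.
1 September 2021 is a Wednesday, so Sundays fall on 5, 12, 19, 26; the last is September 26.
At the standard offset (UTC+05:00), 19:15 UTC + 5h = 00:15 Jorath standard time (rolling into the next day, 16 April 2021).
The standard-time date in Jorath, 16 April 2021, lies within the daylight-saving period (28 February – 26 September), so Jorath is on daylight time, UTC+06:00.
19:15 UTC + 6h = 01:15 Jorath (rolling into the next day, 16 April 2021).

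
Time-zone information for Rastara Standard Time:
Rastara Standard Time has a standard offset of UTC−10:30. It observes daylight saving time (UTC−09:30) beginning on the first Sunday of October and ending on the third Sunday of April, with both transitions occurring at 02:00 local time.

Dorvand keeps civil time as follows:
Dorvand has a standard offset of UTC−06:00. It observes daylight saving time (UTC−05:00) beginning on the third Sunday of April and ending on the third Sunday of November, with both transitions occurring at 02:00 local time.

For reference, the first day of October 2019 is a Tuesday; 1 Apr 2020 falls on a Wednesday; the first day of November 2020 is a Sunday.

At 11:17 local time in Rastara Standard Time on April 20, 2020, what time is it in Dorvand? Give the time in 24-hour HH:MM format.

1 October 2019 is a Tuesday, so the first Sunday is October 6.
1 April 2020 is a Wednesday, so the first Sunday is April 5 and the third is April 19.
April 20, 2020 does not fall between 6 October 2019 and 19 April 2020, so daylight saving is not in effect and Rastara Standard Time is at UTC−10:30.
11:17 Rastara Standard Time + 10h30m = 21:47 UTC.
1 April 2020 is a Wednesday, so the first Sunday is April 5 and the third is April 19.
1 November 2020 is a Sunday, so the first Sunday is November 1 and the third is November 15.
At the standard offset (UTC−06:00), 21:47 UTC − 6h = 15:47 Dorvand standard time.
The standard-time date in Dorvand, April 20, 2020, falls between 19 April and 15 November, so daylight saving is in effect and Dorvand is at UTC−05:00.
21:47 UTC − 5h = 16:47 Dorvand.

16:47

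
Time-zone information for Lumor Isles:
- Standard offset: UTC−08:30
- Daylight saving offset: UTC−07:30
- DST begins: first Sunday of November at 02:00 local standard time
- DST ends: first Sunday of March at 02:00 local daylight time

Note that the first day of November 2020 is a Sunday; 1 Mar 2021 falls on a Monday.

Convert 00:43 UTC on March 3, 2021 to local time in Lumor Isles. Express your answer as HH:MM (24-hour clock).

1 November 2020 is a Sunday, so the first Sunday is November 1.
1 March 2021 is a Monday, so the first Sunday is March 7.
At the standard offset (UTC−08:30), 00:43 UTC − 8h30m = 16:13 Lumor Isles standard time (rolling into the previous day, 2 March 2021).
Daylight saving runs 1 November 2020 – 7 March 2021; the standard-time date in Lumor Isles, March 2, 2021, is inside that window, so Lumor Isles is at UTC−07:30.
00:43 UTC − 7h30m = 17:13 local (rolling into the previous day, 2 March 2021).

17:13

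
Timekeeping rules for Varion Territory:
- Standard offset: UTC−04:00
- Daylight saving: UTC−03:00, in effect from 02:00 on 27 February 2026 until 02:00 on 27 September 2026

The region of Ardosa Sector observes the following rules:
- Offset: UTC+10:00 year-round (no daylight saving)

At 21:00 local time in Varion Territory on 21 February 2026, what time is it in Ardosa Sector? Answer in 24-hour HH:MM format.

11:00

21 February 2026 is outside the daylight-saving period (27 February – 27 September), so Varion Territory is on standard time, UTC−04:00.
21:00 Varion Territory + 4h = 01:00 UTC (rolling into the next day, 22 February 2026).
Ardosa Sector stays on UTC+10:00 all year.
01:00 UTC + 10h = 11:00 Ardosa Sector.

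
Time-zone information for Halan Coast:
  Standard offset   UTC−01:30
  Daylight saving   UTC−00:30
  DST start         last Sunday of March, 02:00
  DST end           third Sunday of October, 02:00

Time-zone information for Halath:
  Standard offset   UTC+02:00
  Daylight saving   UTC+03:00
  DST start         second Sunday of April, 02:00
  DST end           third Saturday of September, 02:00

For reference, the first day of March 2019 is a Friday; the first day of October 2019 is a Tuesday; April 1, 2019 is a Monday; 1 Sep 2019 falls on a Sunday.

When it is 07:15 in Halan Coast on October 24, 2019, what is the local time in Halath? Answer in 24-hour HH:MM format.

1 March 2019 is a Friday, so Sundays fall on 3, 10, 17, 24, 31; the last is March 31.
1 October 2019 is a Tuesday, so the first Sunday is October 6 and the third is October 20.
Daylight saving runs 31 March – 20 October; October 24, 2019 is outside that window, so Halan Coast is on standard time at UTC−01:30.
07:15 Halan Coast + 1h30m = 08:45 UTC.
1 April 2019 is a Monday, so the first Sunday is April 7 and the second is April 14.
1 September 2019 is a Sunday, so the first Saturday is September 7 and the third is September 21.
At the standard offset (UTC+02:00), 08:45 UTC + 2h = 10:45 Halath standard time.
The standard-time date in Halath, October 24, 2019, does not fall between 14 April and 21 September, so daylight saving is not in effect and Halath is at UTC+02:00.
08:45 UTC + 2h = 10:45 Halath.

10:45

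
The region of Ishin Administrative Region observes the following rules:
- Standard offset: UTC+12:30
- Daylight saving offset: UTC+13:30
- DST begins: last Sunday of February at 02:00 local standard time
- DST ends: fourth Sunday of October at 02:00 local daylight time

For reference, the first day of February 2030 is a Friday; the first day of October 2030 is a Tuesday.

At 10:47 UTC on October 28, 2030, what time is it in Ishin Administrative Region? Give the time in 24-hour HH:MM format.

23:17

1 February 2030 is a Friday, so Sundays fall on 3, 10, 17, 24; the last is February 24.
1 October 2030 is a Tuesday, so the first Sunday is October 6 and the fourth is October 27.
At the standard offset (UTC+12:30), 10:47 UTC + 12h30m = 23:17 Ishin Administrative Region standard time.
The standard-time date in Ishin Administrative Region, October 28, 2030, is outside the daylight-saving period (24 February – 27 October), so Ishin Administrative Region is on standard time, UTC+12:30.
10:47 UTC + 12h30m = 23:17 local.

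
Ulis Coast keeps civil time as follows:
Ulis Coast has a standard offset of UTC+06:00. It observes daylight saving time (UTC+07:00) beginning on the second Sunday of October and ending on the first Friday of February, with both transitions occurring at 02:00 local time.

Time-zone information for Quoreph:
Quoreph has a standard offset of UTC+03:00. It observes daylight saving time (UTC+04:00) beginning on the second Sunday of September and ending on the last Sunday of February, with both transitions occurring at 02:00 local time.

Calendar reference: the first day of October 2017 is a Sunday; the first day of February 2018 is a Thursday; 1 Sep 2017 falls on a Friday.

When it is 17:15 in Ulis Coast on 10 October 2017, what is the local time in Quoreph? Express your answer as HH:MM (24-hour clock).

14:15

1 October 2017 is a Sunday, so the first Sunday is October 1 and the second is October 8.
1 February 2018 is a Thursday, so the first Friday is February 2.
Daylight saving runs 8 October 2017 – 2 February 2018; 10 October 2017 is inside that window, so Ulis Coast is at UTC+07:00.
17:15 Ulis Coast − 7h = 10:15 UTC.
1 September 2017 is a Friday, so the first Sunday is September 3 and the second is September 10.
1 February 2018 is a Thursday, so Sundays fall on 4, 11, 18, 25; the last is February 25.
At the standard offset (UTC+03:00), 10:15 UTC + 3h = 13:15 Quoreph standard time.
The standard-time date in Quoreph, 10 October 2017, falls between 10 September 2017 and 25 February 2018, so daylight saving is in effect and Quoreph is at UTC+04:00.
10:15 UTC + 4h = 14:15 Quoreph.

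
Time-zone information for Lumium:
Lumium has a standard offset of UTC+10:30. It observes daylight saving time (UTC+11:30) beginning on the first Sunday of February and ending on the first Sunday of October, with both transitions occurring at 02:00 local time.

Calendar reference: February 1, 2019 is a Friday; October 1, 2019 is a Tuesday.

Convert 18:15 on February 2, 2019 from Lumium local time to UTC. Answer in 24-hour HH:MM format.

07:45

1 February 2019 is a Friday, so the first Sunday is February 3.
1 October 2019 is a Tuesday, so the first Sunday is October 6.
Daylight saving runs 3 February – 6 October; February 2, 2019 is outside that window, so Lumium is on standard time at UTC+10:30.
18:15 local − 10h30m = 07:45 UTC.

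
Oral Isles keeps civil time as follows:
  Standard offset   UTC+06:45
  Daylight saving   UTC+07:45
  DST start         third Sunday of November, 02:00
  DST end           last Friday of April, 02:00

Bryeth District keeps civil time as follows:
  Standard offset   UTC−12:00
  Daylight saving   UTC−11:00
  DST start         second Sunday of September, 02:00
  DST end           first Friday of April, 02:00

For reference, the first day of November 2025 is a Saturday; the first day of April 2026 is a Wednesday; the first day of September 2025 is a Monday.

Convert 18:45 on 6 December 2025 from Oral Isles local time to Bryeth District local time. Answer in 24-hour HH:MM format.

1 November 2025 is a Saturday, so the first Sunday is November 2 and the third is November 16.
1 April 2026 is a Wednesday, so Fridays fall on 3, 10, 17, 24; the last is April 24.
6 December 2025 lies within the daylight-saving period (16 November 2025 – 24 April 2026), so Oral Isles is on daylight time, UTC+07:45.
18:45 Oral Isles − 7h45m = 11:00 UTC.
1 September 2025 is a Monday, so the first Sunday is September 7 and the second is September 14.
1 April 2026 is a Wednesday, so the first Friday is April 3.
At the standard offset (UTC−12:00), 11:00 UTC − 12h = 23:00 Bryeth District standard time (rolling into the previous day, 5 December 2025).
The standard-time date in Bryeth District, 5 December 2025, falls between 14 September 2025 and 3 April 2026, so daylight saving is in effect and Bryeth District is at UTC−11:00.
11:00 UTC − 11h = 00:00 Bryeth District.

00:00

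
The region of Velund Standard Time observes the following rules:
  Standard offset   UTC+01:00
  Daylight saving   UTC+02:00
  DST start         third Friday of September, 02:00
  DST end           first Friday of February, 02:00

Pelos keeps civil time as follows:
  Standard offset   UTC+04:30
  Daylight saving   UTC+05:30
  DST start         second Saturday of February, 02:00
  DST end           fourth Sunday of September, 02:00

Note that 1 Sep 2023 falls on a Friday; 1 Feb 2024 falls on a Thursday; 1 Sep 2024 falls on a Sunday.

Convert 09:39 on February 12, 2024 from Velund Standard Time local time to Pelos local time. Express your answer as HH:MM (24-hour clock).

14:09

1 September 2023 is a Friday, so the first Friday is September 1 and the third is September 15.
1 February 2024 is a Thursday, so the first Friday is February 2.
Daylight saving runs 15 September 2023 – 2 February 2024; February 12, 2024 is outside that window, so Velund Standard Time is on standard time at UTC+01:00.
09:39 Velund Standard Time − 1h = 08:39 UTC.
1 February 2024 is a Thursday, so the first Saturday is February 3 and the second is February 10.
1 September 2024 is a Sunday, so the first Sunday is September 1 and the fourth is September 22.
At the standard offset (UTC+04:30), 08:39 UTC + 4h30m = 13:09 Pelos standard time.
The standard-time date in Pelos, February 12, 2024, lies within the daylight-saving period (10 February – 22 September), so Pelos is on daylight time, UTC+05:30.
08:39 UTC + 5h30m = 14:09 Pelos.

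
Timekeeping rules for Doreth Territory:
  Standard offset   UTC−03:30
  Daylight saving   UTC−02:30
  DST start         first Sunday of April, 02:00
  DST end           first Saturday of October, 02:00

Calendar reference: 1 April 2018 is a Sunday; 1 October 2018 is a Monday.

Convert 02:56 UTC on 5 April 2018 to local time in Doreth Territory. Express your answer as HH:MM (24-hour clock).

00:26

1 April 2018 is a Sunday, so the first Sunday is April 1.
1 October 2018 is a Monday, so the first Saturday is October 6.
At the standard offset (UTC−03:30), 02:56 UTC − 3h30m = 23:26 Doreth Territory standard time (rolling into the previous day, 4 April 2018).
The standard-time date in Doreth Territory, 4 April 2018, lies within the daylight-saving period (1 April – 6 October), so Doreth Territory is on daylight time, UTC−02:30.
02:56 UTC − 2h30m = 00:26 local.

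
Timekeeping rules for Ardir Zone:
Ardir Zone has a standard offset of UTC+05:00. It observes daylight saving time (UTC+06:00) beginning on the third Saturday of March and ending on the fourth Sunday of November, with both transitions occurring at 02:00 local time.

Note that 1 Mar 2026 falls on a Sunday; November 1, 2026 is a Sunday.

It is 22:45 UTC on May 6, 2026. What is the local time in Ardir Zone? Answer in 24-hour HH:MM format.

04:45

1 March 2026 is a Sunday, so the first Saturday is March 7 and the third is March 21.
1 November 2026 is a Sunday, so the first Sunday is November 1 and the fourth is November 22.
At the standard offset (UTC+05:00), 22:45 UTC + 5h = 03:45 Ardir Zone standard time (rolling into the next day, 7 May 2026).
Daylight saving runs 21 March – 22 November; the standard-time date in Ardir Zone, May 7, 2026, is inside that window, so Ardir Zone is at UTC+06:00.
22:45 UTC + 6h = 04:45 local (rolling into the next day, 7 May 2026).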